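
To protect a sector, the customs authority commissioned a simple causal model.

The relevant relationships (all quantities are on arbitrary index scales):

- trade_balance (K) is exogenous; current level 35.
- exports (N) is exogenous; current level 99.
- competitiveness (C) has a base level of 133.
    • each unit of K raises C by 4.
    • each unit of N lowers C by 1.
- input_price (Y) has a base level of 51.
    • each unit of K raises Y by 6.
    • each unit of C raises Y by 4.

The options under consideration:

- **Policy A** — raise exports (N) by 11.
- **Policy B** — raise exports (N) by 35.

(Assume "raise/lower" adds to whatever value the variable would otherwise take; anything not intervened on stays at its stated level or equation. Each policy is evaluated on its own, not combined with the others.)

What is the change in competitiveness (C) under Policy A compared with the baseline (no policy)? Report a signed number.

-11

Baseline:
  K = 35
  N = 99
  C = 133 + 4·35 − 99 = 174
Policy A (N + 11):
  K = 35
  N = 99 + 11 = 110
  C = 133 + 4·35 − 110 = 163
Change in C: 163 − 174 = -11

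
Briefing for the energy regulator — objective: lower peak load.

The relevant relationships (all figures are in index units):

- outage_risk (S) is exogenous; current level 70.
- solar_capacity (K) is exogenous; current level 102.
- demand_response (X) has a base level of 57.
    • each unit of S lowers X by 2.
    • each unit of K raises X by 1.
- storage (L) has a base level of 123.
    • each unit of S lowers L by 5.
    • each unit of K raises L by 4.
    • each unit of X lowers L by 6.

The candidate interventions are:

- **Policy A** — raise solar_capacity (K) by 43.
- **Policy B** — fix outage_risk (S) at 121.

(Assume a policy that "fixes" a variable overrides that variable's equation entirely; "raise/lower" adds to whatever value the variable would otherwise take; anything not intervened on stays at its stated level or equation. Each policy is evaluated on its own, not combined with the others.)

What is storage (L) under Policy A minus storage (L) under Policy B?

Policy A (K + 43):
  S = 70
  K = 102 + 43 = 145
  X = 57 − 2·70 + 145 = 62
  L = 123 − 5·70 + 4·145 − 6·62 = -19
Policy B (S := 121):
  S = 121
  K = 102
  X = 57 − 2·121 + 102 = -83
  L = 123 − 5·121 + 4·102 − 6·(-83) = 424
L: -19 − 424 = -443

-443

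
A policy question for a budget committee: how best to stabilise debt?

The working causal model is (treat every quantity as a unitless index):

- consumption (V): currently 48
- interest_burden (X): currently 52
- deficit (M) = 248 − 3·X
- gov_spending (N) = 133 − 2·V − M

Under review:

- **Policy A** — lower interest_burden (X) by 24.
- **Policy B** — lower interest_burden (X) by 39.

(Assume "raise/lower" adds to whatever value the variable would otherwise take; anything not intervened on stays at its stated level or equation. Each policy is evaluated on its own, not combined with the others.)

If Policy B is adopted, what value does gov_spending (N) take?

Policy B (X − 39):
  V = 48
  X = 52 − 39 = 13
  M = 248 − 3·13 = 209
  N = 133 − 2·48 − 209 = -172

-172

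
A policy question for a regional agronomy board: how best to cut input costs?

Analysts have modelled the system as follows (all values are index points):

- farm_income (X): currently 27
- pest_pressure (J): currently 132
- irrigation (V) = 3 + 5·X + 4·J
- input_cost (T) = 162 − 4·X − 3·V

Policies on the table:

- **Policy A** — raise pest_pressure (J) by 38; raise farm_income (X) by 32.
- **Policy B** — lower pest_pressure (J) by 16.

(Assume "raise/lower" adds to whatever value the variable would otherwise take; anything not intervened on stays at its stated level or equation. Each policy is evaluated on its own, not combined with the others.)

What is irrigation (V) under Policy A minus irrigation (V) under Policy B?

Policy A (J + 38, X + 32):
  X = 27 + 32 = 59
  J = 132 + 38 = 170
  V = 3 + 5·59 + 4·170 = 978
Policy B (J − 16):
  X = 27
  J = 132 − 16 = 116
  V = 3 + 5·27 + 4·116 = 602
V: 978 − 602 = 376

376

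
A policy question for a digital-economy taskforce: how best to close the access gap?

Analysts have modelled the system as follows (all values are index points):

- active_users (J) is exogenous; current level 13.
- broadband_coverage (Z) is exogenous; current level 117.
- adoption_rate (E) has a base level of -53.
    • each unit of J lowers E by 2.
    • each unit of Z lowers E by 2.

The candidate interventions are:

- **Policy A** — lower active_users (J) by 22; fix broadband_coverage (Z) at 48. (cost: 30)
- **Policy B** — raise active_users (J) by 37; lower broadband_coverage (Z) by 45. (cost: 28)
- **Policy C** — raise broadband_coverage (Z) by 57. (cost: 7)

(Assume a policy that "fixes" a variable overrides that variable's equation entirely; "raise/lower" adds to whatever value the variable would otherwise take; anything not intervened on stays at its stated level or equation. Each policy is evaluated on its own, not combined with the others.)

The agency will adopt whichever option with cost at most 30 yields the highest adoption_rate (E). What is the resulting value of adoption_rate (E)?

Policy A (J − 22, Z := 48):
  J = 13 − 22 = -9
  Z = 48
  E = -53 − 2·(-9) − 2·48 = -131
Policy B (J + 37, Z − 45):
  J = 13 + 37 = 50
  Z = 117 − 45 = 72
  E = -53 − 2·50 − 2·72 = -297
Policy C (Z + 57):
  J = 13
  Z = 117 + 57 = 174
  E = -53 − 2·13 − 2·174 = -427
Comparing — Policy A: E=-131, Policy B: E=-297, Policy C: E=-427. Highest is -131 (Policy A).

-131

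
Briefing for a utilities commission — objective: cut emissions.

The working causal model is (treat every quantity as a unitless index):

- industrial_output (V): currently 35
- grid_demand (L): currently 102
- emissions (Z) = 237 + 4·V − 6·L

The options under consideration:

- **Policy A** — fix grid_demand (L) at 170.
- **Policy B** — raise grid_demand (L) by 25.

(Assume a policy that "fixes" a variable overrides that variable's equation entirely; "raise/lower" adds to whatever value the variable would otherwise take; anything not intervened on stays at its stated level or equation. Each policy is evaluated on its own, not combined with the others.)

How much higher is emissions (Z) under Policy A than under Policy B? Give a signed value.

Policy A (L := 170):
  V = 35
  L = 170
  Z = 237 + 4·35 − 6·170 = -643
Policy B (L + 25):
  V = 35
  L = 102 + 25 = 127
  Z = 237 + 4·35 − 6·127 = -385
Z: -643 − (-385) = -258

-258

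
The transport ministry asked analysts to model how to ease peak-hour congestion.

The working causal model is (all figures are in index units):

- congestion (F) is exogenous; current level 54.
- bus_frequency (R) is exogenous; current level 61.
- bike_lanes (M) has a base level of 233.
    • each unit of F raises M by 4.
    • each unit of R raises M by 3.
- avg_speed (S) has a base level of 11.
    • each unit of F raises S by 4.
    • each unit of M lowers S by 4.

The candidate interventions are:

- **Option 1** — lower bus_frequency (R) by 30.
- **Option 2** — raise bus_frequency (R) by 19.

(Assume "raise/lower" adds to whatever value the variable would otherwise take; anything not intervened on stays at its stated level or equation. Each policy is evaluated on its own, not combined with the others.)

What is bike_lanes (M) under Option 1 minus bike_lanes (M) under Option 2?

-147

Option 1 (R − 30):
  F = 54
  R = 61 − 30 = 31
  M = 233 + 4·54 + 3·31 = 542
Option 2 (R + 19):
  F = 54
  R = 61 + 19 = 80
  M = 233 + 4·54 + 3·80 = 689
M: 542 − 689 = -147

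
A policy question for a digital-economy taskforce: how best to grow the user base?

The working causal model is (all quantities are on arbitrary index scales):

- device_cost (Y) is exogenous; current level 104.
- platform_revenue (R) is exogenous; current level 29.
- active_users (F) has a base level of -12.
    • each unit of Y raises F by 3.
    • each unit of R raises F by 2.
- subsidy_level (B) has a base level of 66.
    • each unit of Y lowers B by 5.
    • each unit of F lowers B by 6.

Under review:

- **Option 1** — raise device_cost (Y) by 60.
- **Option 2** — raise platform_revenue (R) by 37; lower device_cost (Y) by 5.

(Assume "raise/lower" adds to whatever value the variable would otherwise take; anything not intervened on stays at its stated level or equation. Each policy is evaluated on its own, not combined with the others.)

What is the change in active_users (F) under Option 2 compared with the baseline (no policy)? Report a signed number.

59

Baseline:
  Y = 104
  R = 29
  F = -12 + 3·104 + 2·29 = 358
Option 2 (R + 37, Y − 5):
  Y = 104 − 5 = 99
  R = 29 + 37 = 66
  F = -12 + 3·99 + 2·66 = 417
Change in F: 417 − 358 = 59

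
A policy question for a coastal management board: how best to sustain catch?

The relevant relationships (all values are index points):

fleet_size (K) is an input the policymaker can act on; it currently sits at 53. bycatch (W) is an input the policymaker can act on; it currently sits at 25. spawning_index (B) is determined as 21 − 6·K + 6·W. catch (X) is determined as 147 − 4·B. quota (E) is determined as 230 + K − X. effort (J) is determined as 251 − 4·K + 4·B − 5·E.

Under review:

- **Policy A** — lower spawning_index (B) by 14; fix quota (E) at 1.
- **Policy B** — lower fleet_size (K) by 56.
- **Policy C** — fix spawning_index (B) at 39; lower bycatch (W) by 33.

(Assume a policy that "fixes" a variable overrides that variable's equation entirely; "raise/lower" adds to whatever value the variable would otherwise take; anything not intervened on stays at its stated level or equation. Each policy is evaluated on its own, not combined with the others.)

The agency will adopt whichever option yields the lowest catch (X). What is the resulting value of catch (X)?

-609

Policy A (B − 14, E := 1):
  K = 53
  W = 25
  B = 21 − 6·53 + 6·25 (−14 from intervention) = -161
  X = 147 − 4·(-161) = 791
Policy B (K − 56):
  K = 53 − 56 = -3
  W = 25
  B = 21 − 6·(-3) + 6·25 = 189
  X = 147 − 4·189 = -609
Policy C (B := 39, W − 33):
  K = 53
  W = 25 − 33 = -8
  B = 39
  X = 147 − 4·39 = -9
Comparing — Policy A: X=791, Policy B: X=-609, Policy C: X=-9. Lowest is -609 (Policy B).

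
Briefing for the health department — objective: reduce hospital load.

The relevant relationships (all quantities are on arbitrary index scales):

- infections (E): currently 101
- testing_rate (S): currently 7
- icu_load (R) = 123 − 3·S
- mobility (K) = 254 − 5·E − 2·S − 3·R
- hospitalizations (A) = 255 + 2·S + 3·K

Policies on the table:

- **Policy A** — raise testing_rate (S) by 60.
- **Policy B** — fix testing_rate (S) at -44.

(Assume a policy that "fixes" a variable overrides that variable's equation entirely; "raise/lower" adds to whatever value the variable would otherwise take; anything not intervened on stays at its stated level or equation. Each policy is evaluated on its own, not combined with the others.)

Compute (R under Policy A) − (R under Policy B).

-333

Policy A (S + 60):
  S = 7 + 60 = 67
  R = 123 − 3·67 = -78
Policy B (S := -44):
  S = -44
  R = 123 − 3·(-44) = 255
R: -78 − 255 = -333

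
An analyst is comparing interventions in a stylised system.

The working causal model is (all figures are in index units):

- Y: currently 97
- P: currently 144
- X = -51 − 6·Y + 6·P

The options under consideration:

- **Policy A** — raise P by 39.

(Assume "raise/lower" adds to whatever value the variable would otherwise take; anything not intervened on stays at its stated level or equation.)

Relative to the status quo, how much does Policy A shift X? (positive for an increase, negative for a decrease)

Baseline:
  Y = 97
  P = 144
  X = -51 − 6·97 + 6·144 = 231
Policy A (P + 39):
  Y = 97
  P = 144 + 39 = 183
  X = -51 − 6·97 + 6·183 = 465
Change in X: 465 − 231 = 234

234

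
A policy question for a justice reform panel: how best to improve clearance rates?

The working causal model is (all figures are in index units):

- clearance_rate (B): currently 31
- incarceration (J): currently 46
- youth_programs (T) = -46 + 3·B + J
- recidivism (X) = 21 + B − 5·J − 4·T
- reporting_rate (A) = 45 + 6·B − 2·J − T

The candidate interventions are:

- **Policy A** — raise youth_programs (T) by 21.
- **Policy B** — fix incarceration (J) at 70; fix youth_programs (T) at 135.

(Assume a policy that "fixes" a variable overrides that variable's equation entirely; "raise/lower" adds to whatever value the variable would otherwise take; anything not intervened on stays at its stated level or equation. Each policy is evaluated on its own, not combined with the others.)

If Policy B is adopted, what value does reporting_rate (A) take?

-44

Policy B (J := 70, T := 135):
  B = 31
  J = 70
  T = 135
  A = 45 + 6·31 − 2·70 − 135 = -44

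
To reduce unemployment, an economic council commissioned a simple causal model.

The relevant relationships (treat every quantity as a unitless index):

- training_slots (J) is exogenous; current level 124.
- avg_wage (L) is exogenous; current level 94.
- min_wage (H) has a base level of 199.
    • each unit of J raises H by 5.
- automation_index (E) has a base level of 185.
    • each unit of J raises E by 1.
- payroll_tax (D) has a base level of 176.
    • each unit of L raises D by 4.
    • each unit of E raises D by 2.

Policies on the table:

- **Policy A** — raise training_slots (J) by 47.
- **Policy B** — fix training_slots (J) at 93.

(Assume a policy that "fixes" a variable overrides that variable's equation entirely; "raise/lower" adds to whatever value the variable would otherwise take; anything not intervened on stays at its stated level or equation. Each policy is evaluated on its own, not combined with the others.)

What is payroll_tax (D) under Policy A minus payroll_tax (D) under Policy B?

156

Policy A (J + 47):
  J = 124 + 47 = 171
  L = 94
  E = 185 + 171 = 356
  D = 176 + 4·94 + 2·356 = 1264
Policy B (J := 93):
  J = 93
  L = 94
  E = 185 + 93 = 278
  D = 176 + 4·94 + 2·278 = 1108
D: 1264 − 1108 = 156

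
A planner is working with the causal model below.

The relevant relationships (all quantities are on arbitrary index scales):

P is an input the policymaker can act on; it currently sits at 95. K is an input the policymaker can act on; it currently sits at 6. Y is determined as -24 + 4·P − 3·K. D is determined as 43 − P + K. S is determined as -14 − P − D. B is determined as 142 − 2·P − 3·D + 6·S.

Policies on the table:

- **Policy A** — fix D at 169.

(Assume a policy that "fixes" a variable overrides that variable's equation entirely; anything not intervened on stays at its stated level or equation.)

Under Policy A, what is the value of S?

-278

Policy A (D := 169):
  P = 95
  K = 6
  D = 169
  S = -14 − 95 − 169 = -278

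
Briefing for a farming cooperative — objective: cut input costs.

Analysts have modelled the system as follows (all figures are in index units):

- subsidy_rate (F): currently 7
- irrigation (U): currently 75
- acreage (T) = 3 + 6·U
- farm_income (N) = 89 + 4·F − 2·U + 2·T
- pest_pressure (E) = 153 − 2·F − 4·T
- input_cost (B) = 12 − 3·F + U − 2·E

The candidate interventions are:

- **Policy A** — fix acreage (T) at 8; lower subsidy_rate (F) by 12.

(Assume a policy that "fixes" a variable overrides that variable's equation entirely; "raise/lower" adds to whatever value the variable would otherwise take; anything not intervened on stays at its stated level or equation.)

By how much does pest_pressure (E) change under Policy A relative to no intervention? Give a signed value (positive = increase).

Baseline:
  F = 7
  U = 75
  T = 3 + 6·75 = 453
  E = 153 − 2·7 − 4·453 = -1673
Policy A (T := 8, F − 12):
  F = 7 − 12 = -5
  U = 75
  T = 8
  E = 153 − 2·(-5) − 4·8 = 131
Change in E: 131 − (-1673) = 1804

1804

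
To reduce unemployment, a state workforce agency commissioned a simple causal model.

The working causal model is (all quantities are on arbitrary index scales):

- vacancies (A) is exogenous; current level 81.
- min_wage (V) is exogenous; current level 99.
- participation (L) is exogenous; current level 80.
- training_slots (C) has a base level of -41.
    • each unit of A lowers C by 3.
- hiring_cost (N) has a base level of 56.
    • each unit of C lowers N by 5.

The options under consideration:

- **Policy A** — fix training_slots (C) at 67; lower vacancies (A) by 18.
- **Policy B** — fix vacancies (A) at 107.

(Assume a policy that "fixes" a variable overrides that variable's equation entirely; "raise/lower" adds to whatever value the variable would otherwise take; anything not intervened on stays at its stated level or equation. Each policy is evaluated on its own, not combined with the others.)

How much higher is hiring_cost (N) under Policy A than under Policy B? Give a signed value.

Policy A (C := 67, A − 18):
  A = 81 − 18 = 63
  C = 67
  N = 56 − 5·67 = -279
Policy B (A := 107):
  A = 107
  C = -41 − 3·107 = -362
  N = 56 − 5·(-362) = 1866
N: -279 − 1866 = -2145

-2145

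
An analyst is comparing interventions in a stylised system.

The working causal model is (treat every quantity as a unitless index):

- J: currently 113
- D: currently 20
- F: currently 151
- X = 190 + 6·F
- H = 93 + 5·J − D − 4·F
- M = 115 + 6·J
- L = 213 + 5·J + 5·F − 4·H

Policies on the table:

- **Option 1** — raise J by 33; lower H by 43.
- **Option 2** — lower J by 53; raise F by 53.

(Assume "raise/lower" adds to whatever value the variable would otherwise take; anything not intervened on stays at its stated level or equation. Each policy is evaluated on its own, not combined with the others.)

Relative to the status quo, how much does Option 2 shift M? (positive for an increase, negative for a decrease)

-318

Baseline:
  J = 113
  M = 115 + 6·113 = 793
Option 2 (J − 53, F + 53):
  J = 113 − 53 = 60
  M = 115 + 6·60 = 475
Change in M: 475 − 793 = -318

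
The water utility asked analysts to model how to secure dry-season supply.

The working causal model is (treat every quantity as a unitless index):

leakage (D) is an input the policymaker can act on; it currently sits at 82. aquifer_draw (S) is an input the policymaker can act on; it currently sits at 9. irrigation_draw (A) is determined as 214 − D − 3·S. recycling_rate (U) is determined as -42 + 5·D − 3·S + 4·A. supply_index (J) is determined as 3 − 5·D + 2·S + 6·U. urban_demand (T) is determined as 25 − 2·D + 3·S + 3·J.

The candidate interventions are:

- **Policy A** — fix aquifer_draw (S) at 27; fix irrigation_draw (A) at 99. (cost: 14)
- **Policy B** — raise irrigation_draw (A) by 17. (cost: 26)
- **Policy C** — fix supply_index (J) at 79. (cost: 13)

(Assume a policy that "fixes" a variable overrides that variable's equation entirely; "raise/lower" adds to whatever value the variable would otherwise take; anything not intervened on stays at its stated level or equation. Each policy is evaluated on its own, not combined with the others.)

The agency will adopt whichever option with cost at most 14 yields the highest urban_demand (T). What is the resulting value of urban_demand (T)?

11177

Policy A (S := 27, A := 99):
  D = 82
  S = 27
  A = 99
  U = -42 + 5·82 − 3·27 + 4·99 = 683
  J = 3 − 5·82 + 2·27 + 6·683 = 3745
  T = 25 − 2·82 + 3·27 + 3·3745 = 11177
Policy C (J := 79):
  D = 82
  S = 9
  A = 214 − 82 − 3·9 = 105
  U = -42 + 5·82 − 3·9 + 4·105 = 761
  J = 79
  T = 25 − 2·82 + 3·9 + 3·79 = 125
Comparing — Policy A: T=11177, Policy C: T=125. Highest is 11177 (Policy A).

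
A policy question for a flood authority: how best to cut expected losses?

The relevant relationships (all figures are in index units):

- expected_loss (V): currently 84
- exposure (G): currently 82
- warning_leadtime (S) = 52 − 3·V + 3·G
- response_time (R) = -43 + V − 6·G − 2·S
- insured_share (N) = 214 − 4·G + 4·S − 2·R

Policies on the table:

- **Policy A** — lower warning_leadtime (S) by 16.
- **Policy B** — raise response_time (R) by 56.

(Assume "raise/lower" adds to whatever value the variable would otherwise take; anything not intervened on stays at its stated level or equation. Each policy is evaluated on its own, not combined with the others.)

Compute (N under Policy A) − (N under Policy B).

-16

Policy A (S − 16):
  V = 84
  G = 82
  S = 52 − 3·84 + 3·82 (−16 from intervention) = 30
  R = -43 + 84 − 6·82 − 2·30 = -511
  N = 214 − 4·82 + 4·30 − 2·(-511) = 1028
Policy B (R + 56):
  V = 84
  G = 82
  S = 52 − 3·84 + 3·82 = 46
  R = -43 + 84 − 6·82 − 2·46 (+56 from intervention) = -487
  N = 214 − 4·82 + 4·46 − 2·(-487) = 1044
N: 1028 − 1044 = -16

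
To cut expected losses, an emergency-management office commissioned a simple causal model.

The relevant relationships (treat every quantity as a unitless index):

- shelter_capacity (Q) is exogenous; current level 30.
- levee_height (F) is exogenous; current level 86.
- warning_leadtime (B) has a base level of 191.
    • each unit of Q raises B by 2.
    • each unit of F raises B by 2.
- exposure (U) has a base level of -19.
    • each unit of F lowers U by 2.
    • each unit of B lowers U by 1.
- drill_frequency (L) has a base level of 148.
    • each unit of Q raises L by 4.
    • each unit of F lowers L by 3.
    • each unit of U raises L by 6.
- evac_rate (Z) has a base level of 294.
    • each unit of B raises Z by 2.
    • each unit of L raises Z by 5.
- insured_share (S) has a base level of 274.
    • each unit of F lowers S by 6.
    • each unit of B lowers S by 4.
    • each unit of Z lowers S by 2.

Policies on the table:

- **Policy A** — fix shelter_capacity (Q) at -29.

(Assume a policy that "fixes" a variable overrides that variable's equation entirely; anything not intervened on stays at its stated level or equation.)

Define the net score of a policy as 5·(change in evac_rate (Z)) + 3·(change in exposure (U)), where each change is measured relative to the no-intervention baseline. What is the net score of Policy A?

Baseline:
  Q = 30
  F = 86
  B = 191 + 2·30 + 2·86 = 423
  U = -19 − 2·86 − 423 = -614
  L = 148 + 4·30 − 3·86 + 6·(-614) = -3674
  Z = 294 + 2·423 + 5·(-3674) = -17230
Policy A (Q := -29):
  Q = -29
  F = 86
  B = 191 + 2·(-29) + 2·86 = 305
  U = -19 − 2·86 − 305 = -496
  L = 148 + 4·(-29) − 3·86 + 6·(-496) = -3202
  Z = 294 + 2·305 + 5·(-3202) = -15106
ΔZ = -15106 − (-17230) = 2124; ΔU = -496 − (-614) = 118
Score = 5·2124 + 3·118 = 10974

10974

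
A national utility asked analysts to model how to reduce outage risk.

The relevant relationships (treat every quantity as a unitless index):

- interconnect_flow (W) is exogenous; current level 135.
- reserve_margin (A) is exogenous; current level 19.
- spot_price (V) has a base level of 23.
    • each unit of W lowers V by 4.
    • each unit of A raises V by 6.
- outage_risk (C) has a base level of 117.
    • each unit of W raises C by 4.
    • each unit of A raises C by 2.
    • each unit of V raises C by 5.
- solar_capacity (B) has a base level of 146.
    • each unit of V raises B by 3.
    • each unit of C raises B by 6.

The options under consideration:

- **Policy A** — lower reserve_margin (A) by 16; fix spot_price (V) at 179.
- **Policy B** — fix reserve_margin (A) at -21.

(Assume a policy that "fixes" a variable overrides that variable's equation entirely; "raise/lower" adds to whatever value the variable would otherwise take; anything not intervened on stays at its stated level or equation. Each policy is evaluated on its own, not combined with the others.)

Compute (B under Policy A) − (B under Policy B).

Policy A (A − 16, V := 179):
  W = 135
  A = 19 − 16 = 3
  V = 179
  C = 117 + 4·135 + 2·3 + 5·179 = 1558
  B = 146 + 3·179 + 6·1558 = 10031
Policy B (A := -21):
  W = 135
  A = -21
  V = 23 − 4·135 + 6·(-21) = -643
  C = 117 + 4·135 + 2·(-21) + 5·(-643) = -2600
  B = 146 + 3·(-643) + 6·(-2600) = -17383
B: 10031 − (-17383) = 27414

27414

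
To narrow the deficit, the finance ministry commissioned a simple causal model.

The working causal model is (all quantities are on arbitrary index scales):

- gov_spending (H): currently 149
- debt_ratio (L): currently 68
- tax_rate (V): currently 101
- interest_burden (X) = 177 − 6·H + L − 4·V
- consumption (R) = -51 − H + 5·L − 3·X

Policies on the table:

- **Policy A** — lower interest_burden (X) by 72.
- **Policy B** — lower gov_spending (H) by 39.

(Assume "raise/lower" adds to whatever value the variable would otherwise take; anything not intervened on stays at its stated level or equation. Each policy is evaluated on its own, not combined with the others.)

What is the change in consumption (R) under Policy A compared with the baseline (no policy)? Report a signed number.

216

Baseline:
  H = 149
  L = 68
  V = 101
  X = 177 − 6·149 + 68 − 4·101 = -1053
  R = -51 − 149 + 5·68 − 3·(-1053) = 3299
Policy A (X − 72):
  H = 149
  L = 68
  V = 101
  X = 177 − 6·149 + 68 − 4·101 (−72 from intervention) = -1125
  R = -51 − 149 + 5·68 − 3·(-1125) = 3515
Change in R: 3515 − 3299 = 216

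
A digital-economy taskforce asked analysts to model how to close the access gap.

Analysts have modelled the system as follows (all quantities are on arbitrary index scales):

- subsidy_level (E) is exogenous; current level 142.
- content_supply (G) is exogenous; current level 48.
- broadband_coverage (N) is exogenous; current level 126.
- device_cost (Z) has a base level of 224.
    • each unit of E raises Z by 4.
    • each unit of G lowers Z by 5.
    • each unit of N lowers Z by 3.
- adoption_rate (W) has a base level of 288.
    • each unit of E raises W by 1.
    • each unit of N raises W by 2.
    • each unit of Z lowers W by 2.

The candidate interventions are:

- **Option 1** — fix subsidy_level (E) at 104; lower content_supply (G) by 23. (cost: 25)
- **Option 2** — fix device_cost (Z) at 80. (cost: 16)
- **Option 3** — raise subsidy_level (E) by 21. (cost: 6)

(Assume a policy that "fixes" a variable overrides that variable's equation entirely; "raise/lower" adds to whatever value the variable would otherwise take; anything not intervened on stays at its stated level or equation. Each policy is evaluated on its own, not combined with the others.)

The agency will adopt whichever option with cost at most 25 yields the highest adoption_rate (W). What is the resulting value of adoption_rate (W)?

522

Option 1 (E := 104, G − 23):
  E = 104
  G = 48 − 23 = 25
  N = 126
  Z = 224 + 4·104 − 5·25 − 3·126 = 137
  W = 288 + 104 + 2·126 − 2·137 = 370
Option 2 (Z := 80):
  E = 142
  G = 48
  N = 126
  Z = 80
  W = 288 + 142 + 2·126 − 2·80 = 522
Option 3 (E + 21):
  E = 142 + 21 = 163
  G = 48
  N = 126
  Z = 224 + 4·163 − 5·48 − 3·126 = 258
  W = 288 + 163 + 2·126 − 2·258 = 187
Comparing — Option 1: W=370, Option 2: W=522, Option 3: W=187. Highest is 522 (Option 2).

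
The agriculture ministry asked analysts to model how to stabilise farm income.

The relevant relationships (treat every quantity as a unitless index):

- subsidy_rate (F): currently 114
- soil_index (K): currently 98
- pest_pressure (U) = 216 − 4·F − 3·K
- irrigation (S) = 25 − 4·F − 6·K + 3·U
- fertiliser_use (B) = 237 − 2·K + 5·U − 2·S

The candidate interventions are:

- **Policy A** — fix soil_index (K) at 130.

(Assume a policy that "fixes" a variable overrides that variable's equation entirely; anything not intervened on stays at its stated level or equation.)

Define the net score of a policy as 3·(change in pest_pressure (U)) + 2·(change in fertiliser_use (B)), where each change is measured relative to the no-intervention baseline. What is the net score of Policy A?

Baseline:
  F = 114
  K = 98
  U = 216 − 4·114 − 3·98 = -534
  S = 25 − 4·114 − 6·98 + 3·(-534) = -2621
  B = 237 − 2·98 + 5·(-534) − 2·(-2621) = 2613
Policy A (K := 130):
  F = 114
  K = 130
  U = 216 − 4·114 − 3·130 = -630
  S = 25 − 4·114 − 6·130 + 3·(-630) = -3101
  B = 237 − 2·130 + 5·(-630) − 2·(-3101) = 3029
ΔU = -630 − (-534) = -96; ΔB = 3029 − 2613 = 416
Score = 3·(-96) + 2·416 = 544

544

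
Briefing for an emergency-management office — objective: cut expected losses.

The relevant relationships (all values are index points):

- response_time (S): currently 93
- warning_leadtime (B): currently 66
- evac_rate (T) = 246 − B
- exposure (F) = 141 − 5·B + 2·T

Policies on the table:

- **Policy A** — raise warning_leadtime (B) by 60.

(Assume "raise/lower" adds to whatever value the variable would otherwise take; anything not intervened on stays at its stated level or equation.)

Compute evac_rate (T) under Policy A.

Policy A (B + 60):
  B = 66 + 60 = 126
  T = 246 − 126 = 120

120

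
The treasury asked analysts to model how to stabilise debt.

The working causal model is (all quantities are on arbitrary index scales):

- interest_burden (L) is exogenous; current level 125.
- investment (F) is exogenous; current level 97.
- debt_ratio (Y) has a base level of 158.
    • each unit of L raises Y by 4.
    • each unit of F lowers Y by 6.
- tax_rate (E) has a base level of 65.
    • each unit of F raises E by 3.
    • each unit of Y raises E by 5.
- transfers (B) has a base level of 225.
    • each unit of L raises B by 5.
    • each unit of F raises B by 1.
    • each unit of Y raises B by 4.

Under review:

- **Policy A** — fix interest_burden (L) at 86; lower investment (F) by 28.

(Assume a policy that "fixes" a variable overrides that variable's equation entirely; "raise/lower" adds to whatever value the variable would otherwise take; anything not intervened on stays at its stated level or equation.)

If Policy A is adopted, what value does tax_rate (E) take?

Policy A (L := 86, F − 28):
  L = 86
  F = 97 − 28 = 69
  Y = 158 + 4·86 − 6·69 = 88
  E = 65 + 3·69 + 5·88 = 712

712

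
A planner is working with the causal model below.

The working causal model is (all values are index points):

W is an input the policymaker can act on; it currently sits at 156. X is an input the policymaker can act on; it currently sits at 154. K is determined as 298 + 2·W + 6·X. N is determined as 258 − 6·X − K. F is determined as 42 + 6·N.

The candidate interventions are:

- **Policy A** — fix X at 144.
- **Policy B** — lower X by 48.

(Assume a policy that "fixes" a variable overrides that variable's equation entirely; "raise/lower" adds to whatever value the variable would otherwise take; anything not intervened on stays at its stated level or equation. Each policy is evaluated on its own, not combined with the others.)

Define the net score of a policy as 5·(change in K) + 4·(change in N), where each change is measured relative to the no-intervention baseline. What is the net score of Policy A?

180

Baseline:
  W = 156
  X = 154
  K = 298 + 2·156 + 6·154 = 1534
  N = 258 − 6·154 − 1534 = -2200
Policy A (X := 144):
  W = 156
  X = 144
  K = 298 + 2·156 + 6·144 = 1474
  N = 258 − 6·144 − 1474 = -2080
ΔK = 1474 − 1534 = -60; ΔN = -2080 − (-2200) = 120
Score = 5·(-60) + 4·120 = 180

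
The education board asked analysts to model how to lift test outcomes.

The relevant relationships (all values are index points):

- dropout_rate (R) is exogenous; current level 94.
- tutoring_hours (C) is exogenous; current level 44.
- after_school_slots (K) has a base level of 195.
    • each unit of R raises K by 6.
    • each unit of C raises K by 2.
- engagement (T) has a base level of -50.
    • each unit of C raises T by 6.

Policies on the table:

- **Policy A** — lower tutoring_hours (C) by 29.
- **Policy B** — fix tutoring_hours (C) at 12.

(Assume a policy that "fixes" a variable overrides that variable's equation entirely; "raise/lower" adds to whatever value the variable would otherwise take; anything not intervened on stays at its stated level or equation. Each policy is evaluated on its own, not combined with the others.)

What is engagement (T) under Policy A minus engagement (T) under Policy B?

18

Policy A (C − 29):
  C = 44 − 29 = 15
  T = -50 + 6·15 = 40
Policy B (C := 12):
  C = 12
  T = -50 + 6·12 = 22
T: 40 − 22 = 18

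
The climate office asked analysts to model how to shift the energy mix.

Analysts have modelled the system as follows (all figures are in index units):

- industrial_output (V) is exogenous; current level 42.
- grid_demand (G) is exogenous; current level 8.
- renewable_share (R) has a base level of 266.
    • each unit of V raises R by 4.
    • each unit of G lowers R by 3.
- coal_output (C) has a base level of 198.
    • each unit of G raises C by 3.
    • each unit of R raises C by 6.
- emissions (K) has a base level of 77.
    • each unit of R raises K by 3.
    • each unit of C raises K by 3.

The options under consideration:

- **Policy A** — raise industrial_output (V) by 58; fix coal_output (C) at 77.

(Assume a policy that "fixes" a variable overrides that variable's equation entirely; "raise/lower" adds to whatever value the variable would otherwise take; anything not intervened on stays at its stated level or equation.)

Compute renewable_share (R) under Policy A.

642

Policy A (V + 58, C := 77):
  V = 42 + 58 = 100
  G = 8
  R = 266 + 4·100 − 3·8 = 642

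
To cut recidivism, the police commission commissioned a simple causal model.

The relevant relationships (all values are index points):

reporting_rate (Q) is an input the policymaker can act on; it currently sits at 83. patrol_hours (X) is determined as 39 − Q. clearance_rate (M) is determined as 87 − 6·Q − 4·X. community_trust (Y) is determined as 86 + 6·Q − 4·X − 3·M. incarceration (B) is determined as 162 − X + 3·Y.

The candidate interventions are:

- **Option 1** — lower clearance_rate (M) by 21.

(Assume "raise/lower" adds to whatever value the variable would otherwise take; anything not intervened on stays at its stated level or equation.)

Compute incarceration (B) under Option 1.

Option 1 (M − 21):
  Q = 83
  X = 39 − 83 = -44
  M = 87 − 6·83 − 4·(-44) (−21 from intervention) = -256
  Y = 86 + 6·83 − 4·(-44) − 3·(-256) = 1528
  B = 162 − (-44) + 3·1528 = 4790

4790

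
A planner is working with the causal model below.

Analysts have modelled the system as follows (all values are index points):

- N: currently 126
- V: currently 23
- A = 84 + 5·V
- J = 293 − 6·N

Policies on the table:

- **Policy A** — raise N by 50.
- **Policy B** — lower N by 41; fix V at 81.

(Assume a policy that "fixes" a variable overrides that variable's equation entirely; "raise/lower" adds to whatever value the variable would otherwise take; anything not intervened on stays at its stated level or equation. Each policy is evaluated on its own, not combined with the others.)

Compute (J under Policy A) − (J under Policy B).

-546

Policy A (N + 50):
  N = 126 + 50 = 176
  J = 293 − 6·176 = -763
Policy B (N − 41, V := 81):
  N = 126 − 41 = 85
  J = 293 − 6·85 = -217
J: -763 − (-217) = -546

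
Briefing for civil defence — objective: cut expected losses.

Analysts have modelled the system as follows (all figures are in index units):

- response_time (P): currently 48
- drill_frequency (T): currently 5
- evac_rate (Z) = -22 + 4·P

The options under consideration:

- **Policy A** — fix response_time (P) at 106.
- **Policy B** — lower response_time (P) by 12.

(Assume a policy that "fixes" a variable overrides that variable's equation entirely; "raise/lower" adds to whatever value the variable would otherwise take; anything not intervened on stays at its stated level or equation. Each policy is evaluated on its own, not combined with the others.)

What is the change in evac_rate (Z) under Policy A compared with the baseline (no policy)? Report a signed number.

Baseline:
  P = 48
  Z = -22 + 4·48 = 170
Policy A (P := 106):
  P = 106
  Z = -22 + 4·106 = 402
Change in Z: 402 − 170 = 232

232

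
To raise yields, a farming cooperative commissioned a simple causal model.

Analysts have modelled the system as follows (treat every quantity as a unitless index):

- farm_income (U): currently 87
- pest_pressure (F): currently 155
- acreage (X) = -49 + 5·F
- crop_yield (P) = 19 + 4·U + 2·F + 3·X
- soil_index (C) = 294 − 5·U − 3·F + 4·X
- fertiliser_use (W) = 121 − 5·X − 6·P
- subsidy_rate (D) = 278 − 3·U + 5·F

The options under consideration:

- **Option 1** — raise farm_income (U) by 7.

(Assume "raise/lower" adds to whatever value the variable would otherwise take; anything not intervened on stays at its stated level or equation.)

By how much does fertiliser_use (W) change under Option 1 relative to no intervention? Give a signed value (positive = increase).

-168

Baseline:
  U = 87
  F = 155
  X = -49 + 5·155 = 726
  P = 19 + 4·87 + 2·155 + 3·726 = 2855
  W = 121 − 5·726 − 6·2855 = -20639
Option 1 (U + 7):
  U = 87 + 7 = 94
  F = 155
  X = -49 + 5·155 = 726
  P = 19 + 4·94 + 2·155 + 3·726 = 2883
  W = 121 − 5·726 − 6·2883 = -20807
Change in W: -20807 − (-20639) = -168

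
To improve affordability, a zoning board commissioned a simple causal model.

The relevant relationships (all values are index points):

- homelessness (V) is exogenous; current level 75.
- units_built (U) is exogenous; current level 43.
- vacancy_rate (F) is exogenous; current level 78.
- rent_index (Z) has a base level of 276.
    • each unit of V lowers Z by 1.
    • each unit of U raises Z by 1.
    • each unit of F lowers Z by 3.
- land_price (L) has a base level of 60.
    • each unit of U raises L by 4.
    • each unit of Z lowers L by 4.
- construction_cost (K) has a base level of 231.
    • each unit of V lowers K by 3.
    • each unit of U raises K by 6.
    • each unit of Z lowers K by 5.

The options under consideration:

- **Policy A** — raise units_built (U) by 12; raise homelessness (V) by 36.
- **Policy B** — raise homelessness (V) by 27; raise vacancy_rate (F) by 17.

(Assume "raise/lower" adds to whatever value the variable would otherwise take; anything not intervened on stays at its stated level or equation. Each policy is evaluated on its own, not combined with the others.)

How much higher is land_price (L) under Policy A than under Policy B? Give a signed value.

Policy A (U + 12, V + 36):
  V = 75 + 36 = 111
  U = 43 + 12 = 55
  F = 78
  Z = 276 − 111 + 55 − 3·78 = -14
  L = 60 + 4·55 − 4·(-14) = 336
Policy B (V + 27, F + 17):
  V = 75 + 27 = 102
  U = 43
  F = 78 + 17 = 95
  Z = 276 − 102 + 43 − 3·95 = -68
  L = 60 + 4·43 − 4·(-68) = 504
L: 336 − 504 = -168

-168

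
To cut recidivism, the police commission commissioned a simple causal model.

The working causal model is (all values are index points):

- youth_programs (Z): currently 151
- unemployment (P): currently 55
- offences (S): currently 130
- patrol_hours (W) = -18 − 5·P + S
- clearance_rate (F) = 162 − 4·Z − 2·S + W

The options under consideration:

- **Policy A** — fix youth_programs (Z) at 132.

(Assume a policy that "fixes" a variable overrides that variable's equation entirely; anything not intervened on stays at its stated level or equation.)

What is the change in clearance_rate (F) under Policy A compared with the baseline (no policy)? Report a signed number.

76

Baseline:
  Z = 151
  P = 55
  S = 130
  W = -18 − 5·55 + 130 = -163
  F = 162 − 4·151 − 2·130 + (-163) = -865
Policy A (Z := 132):
  Z = 132
  P = 55
  S = 130
  W = -18 − 5·55 + 130 = -163
  F = 162 − 4·132 − 2·130 + (-163) = -789
Change in F: -789 − (-865) = 76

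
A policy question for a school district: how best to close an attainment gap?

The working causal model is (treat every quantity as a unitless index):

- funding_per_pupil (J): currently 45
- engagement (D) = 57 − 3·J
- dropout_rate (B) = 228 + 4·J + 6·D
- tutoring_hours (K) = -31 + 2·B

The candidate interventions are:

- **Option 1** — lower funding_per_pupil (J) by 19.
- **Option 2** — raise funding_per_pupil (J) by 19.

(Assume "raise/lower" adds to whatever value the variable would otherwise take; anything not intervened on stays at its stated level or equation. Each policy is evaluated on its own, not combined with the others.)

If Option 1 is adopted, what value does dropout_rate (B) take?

Option 1 (J − 19):
  J = 45 − 19 = 26
  D = 57 − 3·26 = -21
  B = 228 + 4·26 + 6·(-21) = 206

206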